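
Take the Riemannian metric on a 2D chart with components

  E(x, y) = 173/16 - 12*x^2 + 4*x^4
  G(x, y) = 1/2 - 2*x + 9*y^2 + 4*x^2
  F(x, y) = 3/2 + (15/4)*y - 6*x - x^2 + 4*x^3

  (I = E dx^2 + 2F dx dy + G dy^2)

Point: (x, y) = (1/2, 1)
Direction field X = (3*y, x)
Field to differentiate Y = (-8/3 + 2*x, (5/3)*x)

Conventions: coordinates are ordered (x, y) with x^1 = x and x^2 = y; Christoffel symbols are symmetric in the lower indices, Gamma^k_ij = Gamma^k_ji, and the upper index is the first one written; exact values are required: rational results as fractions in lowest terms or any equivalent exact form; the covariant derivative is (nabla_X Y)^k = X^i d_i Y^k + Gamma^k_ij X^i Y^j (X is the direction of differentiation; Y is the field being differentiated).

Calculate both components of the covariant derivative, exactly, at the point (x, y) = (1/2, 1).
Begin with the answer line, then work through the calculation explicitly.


Answer: (nabla_X Y)^x = 19421/2251, (nabla_X Y)^y = 94325/13506

E = 129/16, F = 5/2, G = 19/2 at the point
E_x = -10, E_y = 0, F_x = -4, F_y = 15/4, G_x = 2, G_y = 18
EG - F^2 = 2251/32;  g^inv = (32/2251) * [[19/2, -5/2], [-5/2, 129/16]]
first-kind symbols [ij,l] = (1/2)(d_i g_jl + d_j g_il - d_l g_ij): [xx,x] = E_x/2 = -5, [xx,y] = F_x - E_y/2 = -4, [xy,x] = E_y/2 = 0, [xy,y] = G_x/2 = 1, [yy,x] = F_y - G_x/2 = 11/4, [yy,y] = G_y/2 = 9
Gamma^x_ij = (G*[ij,x] - F*[ij,y])/(EG - F^2), Gamma^y_ij = (E*[ij,y] - F*[ij,x])/(EG - F^2)
Gamma_xxx = -1200/2251, Gamma_xxy = -80/2251, Gamma_xyy = 116/2251, Gamma_yxx = -632/2251, Gamma_yxy = 258/2251, Gamma_yyy = 2102/2251
X = (3, 1/2), Y = (-5/3, 5/6) at the point


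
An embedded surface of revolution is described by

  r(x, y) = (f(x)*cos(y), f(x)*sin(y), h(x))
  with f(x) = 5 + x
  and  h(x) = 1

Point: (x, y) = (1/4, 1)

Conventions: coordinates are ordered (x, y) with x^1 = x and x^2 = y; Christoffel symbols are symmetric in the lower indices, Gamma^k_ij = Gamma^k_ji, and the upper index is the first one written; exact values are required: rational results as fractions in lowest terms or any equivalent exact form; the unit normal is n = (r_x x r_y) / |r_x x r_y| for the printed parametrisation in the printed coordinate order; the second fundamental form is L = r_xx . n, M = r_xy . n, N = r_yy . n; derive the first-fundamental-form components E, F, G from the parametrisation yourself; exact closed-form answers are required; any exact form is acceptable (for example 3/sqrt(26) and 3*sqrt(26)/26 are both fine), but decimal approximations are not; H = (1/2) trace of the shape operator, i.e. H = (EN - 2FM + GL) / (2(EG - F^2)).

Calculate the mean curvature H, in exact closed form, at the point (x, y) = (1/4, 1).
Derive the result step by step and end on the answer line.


f = 21/4, f' = 1, f'' = 0, h' = 0, h'' = 0
E = 1, F = 0, G = 441/16; answer radicand W^2 = 1
unnormalised second-form numerators: l = 0, m = 0, n = 0; L = l/sqrt(1), and similarly M = m/sqrt(W^2), N = n/sqrt(W^2)
H = (E*n - 2*F*m + G*l) / (2*(EG - F^2)*sqrt(W^2)); E*n - 2*F*m + G*l = 0, EG - F^2 = 441/16, so H = (0)/sqrt(1)

Answer: H = 0


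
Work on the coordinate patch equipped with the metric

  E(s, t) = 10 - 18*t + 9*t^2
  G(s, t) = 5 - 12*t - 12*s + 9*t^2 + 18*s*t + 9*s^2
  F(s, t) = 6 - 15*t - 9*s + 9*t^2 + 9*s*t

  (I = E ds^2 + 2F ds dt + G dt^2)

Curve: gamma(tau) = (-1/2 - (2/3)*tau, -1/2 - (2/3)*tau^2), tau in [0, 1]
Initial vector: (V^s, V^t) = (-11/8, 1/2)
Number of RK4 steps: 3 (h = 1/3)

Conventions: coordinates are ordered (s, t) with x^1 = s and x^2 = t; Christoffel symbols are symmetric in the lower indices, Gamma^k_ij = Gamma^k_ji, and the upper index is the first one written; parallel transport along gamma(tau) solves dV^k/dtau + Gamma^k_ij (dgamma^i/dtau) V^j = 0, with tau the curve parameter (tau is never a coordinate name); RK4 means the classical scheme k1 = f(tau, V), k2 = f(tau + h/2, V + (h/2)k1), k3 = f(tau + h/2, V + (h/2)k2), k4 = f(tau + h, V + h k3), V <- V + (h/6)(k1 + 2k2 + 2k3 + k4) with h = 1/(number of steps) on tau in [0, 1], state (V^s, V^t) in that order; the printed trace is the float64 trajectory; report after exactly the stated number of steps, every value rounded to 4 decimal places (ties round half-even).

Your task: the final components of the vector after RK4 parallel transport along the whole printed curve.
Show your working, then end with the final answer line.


gamma'(tau) = (-2/3, -(4/3)*tau); f(tau, V)^k = -Gamma^k_ij(gamma(tau)) gamma'^i(tau) V^j; h = 1/3; intermediate values shown to 6 dp
curve data and Christoffel symbols at the stage parameters:
  tau = 0.000000: gamma = (-0.500000, -0.500000), gamma' = (-0.666667, 0.000000); Gamma_sss = 0.000000, Gamma_sst = -0.291892, Gamma_stt = -0.291892, Gamma_tss = 0.000000, Gamma_tst = -0.324324, Gamma_ttt = -0.324324
  tau = 0.166667: gamma = (-0.611111, -0.518519), gamma' = (-0.666667, -0.222222); Gamma_sss = 0.000000, Gamma_sst = -0.269065, Gamma_stt = -0.269065, Gamma_tss = 0.000000, Gamma_tst = -0.318284, Gamma_ttt = -0.318284
  tau = 0.333333: gamma = (-0.722222, -0.574074), gamma' = (-0.666667, -0.444444); Gamma_sss = 0.000000, Gamma_sst = -0.244344, Gamma_stt = -0.244344, Gamma_tss = 0.000000, Gamma_tst = -0.304711, Gamma_ttt = -0.304711
  tau = 0.500000: gamma = (-0.833333, -0.666667), gamma' = (-0.666667, -0.666667); Gamma_sss = 0.000000, Gamma_sst = -0.219780, Gamma_stt = -0.219780, Gamma_tss = 0.000000, Gamma_tst = -0.285714, Gamma_ttt = -0.285714
  tau = 0.666667: gamma = (-0.944444, -0.796296), gamma' = (-0.666667, -0.888889); Gamma_sss = 0.000000, Gamma_sst = -0.196673, Gamma_stt = -0.196673, Gamma_tss = 0.000000, Gamma_tst = -0.263583, Gamma_ttt = -0.263583
  tau = 0.833333: gamma = (-1.055556, -0.962963), gamma' = (-0.666667, -1.111111); Gamma_sss = 0.000000, Gamma_sst = -0.175664, Gamma_stt = -0.175664, Gamma_tss = 0.000000, Gamma_tst = -0.240295, Gamma_ttt = -0.240295
  tau = 1.000000: gamma = (-1.166667, -1.166667), gamma' = (-0.666667, -1.333333); Gamma_sss = 0.000000, Gamma_sst = -0.156942, Gamma_stt = -0.156942, Gamma_tss = 0.000000, Gamma_tst = -0.217304, Gamma_ttt = -0.217304
step 0: V^s = -1.3750, V^t = 0.5000
step 1: k1 = (-0.097297, -0.108108), k2 = (-0.032091, -0.037962), k3 = (-0.035537, -0.042038), k4 = (0.018665, 0.023277); V <- V + (h/6)(k1 + 2k2 + 2k3 + k4): V^s = -1.3869, V^t = 0.4864
step 2: k1 = (0.018558, 0.023143), k2 = (0.059088, 0.076815), k3 = (0.055477, 0.072121), k4 = (0.083061, 0.111319); V <- V + (h/6)(k1 + 2k2 + 2k3 + k4): V^s = -1.3685, V^t = 0.5104
step 3: k1 = (0.083088, 0.111356), k2 = (0.099210, 0.135712), k3 = (0.097418, 0.133261), k4 = (0.105419, 0.145964); V <- V + (h/6)(k1 + 2k2 + 2k3 + k4): V^s = -1.3362, V^t = 0.5546

Answer: V^s = -1.3362, V^t = 0.5546


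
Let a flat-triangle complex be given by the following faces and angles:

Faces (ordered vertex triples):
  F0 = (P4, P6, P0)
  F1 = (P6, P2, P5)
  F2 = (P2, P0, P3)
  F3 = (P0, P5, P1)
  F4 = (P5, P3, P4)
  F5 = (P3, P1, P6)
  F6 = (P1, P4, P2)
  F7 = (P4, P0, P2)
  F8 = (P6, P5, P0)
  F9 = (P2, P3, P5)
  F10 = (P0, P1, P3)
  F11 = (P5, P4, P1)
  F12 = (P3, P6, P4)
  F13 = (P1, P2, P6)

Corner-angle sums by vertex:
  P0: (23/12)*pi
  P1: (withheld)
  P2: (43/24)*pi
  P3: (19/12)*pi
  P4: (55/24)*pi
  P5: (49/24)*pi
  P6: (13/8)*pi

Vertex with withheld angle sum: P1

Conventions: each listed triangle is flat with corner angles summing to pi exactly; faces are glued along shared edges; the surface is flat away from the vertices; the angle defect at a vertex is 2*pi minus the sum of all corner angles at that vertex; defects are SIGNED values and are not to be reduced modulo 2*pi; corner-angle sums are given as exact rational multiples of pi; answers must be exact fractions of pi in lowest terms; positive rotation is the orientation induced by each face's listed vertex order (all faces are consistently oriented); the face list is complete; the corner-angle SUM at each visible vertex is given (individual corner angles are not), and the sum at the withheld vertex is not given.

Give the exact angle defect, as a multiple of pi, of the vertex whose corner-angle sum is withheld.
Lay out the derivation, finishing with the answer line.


V = 7, E = 21, F = 14; chi = V - E + F = 0
Gauss-Bonnet: total defect = 2*pi*chi = 0; visible defects sum to (3/4)*pi

Answer: defect(P1) = (-3/4)*pi


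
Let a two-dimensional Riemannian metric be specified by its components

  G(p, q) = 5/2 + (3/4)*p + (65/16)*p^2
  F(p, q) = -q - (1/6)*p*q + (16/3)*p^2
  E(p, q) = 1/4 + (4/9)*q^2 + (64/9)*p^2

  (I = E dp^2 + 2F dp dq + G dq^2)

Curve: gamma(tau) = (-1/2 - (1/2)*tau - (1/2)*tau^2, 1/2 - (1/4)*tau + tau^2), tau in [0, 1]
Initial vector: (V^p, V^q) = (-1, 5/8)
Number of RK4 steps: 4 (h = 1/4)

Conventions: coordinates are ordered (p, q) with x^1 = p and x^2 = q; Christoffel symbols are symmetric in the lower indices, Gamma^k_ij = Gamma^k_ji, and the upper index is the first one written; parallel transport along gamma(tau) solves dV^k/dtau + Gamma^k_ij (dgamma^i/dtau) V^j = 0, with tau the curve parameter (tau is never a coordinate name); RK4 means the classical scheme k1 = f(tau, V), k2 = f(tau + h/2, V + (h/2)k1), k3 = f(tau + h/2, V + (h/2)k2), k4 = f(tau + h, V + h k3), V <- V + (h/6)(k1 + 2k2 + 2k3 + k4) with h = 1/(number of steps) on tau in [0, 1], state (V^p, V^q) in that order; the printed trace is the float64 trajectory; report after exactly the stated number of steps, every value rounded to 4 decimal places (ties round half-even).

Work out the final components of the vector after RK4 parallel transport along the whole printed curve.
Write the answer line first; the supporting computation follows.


Answer: V^p = -0.5337, V^q = 0.8304

gamma'(tau) = (-1/2 - tau, -1/4 + 2*tau); f(tau, V)^k = -Gamma^k_ij(gamma(tau)) gamma'^i(tau) V^j; h = 1/4; intermediate values shown to 6 dp
curve data and Christoffel symbols at the stage parameters:
  tau = 0.000000: gamma = (-0.500000, 0.500000), gamma' = (-0.500000, -0.250000); Gamma_ppp = -1.047182, Gamma_ppq = 0.360753, Gamma_pqq = 0.390259, Gamma_qpp = -1.503715, Gamma_qpq = -0.627871, Gamma_qqq = -0.108729
  tau = 0.125000: gamma = (-0.570312, 0.484375), gamma' = (-0.625000, 0.000000); Gamma_ppp = -0.745232, Gamma_ppq = 0.440647, Gamma_pqq = 0.477416, Gamma_qpp = -1.595125, Gamma_qpq = -0.740547, Gamma_qqq = -0.182374
  tau = 0.250000: gamma = (-0.656250, 0.500000), gamma' = (-0.750000, 0.250000); Gamma_ppp = -0.424753, Gamma_ppq = 0.538065, Gamma_pqq = 0.557658, Gamma_qpp = -1.735010, Gamma_qpq = -0.874884, Gamma_qqq = -0.274803
  tau = 0.375000: gamma = (-0.757812, 0.546875), gamma' = (-0.875000, 0.500000); Gamma_ppp = -0.098833, Gamma_ppq = 0.648965, Gamma_pqq = 0.631054, Gamma_qpp = -1.913884, Gamma_qpq = -1.027329, Gamma_qqq = -0.382514
  tau = 0.500000: gamma = (-0.875000, 0.625000), gamma' = (-1.000000, 0.750000); Gamma_ppp = 0.222112, Gamma_ppq = 0.768715, Gamma_pqq = 0.699415, Gamma_qpp = -2.120194, Gamma_qpq = -1.192592, Gamma_qqq = -0.501112
  tau = 0.625000: gamma = (-1.007812, 0.734375), gamma' = (-1.125000, 1.000000); Gamma_ppp = 0.529832, Gamma_ppq = 0.892393, Gamma_pqq = 0.764260, Gamma_qpp = -2.341446, Gamma_qpq = -1.364149, Gamma_qqq = -0.625687
  tau = 0.750000: gamma = (-1.156250, 0.875000), gamma' = (-1.250000, 1.250000); Gamma_ppp = 0.817664, Gamma_ppq = 1.015007, Gamma_pqq = 0.825970, Gamma_qpp = -2.565193, Gamma_qpq = -1.534889, Gamma_qqq = -0.751114
  tau = 0.875000: gamma = (-1.320312, 1.046875), gamma' = (-1.375000, 1.500000); Gamma_ppp = 1.080207, Gamma_ppq = 1.131764, Gamma_pqq = 0.883806, Gamma_qpp = -2.779918, Gamma_qpq = -1.697808, Gamma_qqq = -0.872395
  tau = 1.000000: gamma = (-1.500000, 1.250000), gamma' = (-1.500000, 1.750000); Gamma_ppp = 1.313271, Gamma_ppq = 1.238397, Gamma_pqq = 0.936329, Gamma_qpp = -2.975758, Gamma_qpq = -1.846635, Gamma_qqq = -0.985024
step 0: V^p = -1.0000, V^q = 0.6250
step 1: k1 = (0.607116, 0.695627), k2 = (0.626498, 0.591773), k3 = (0.621794, 0.595366), k4 = (0.587048, 0.459655); V <- V + (h/6)(k1 + 2k2 + 2k3 + k4): V^p = -0.8462, V^q = 0.7721
step 2: k1 = (0.587334, 0.462503), k2 = (0.526984, 0.309942), k3 = (0.525273, 0.332196), k4 = (0.462157, 0.177868); V <- V + (h/6)(k1 + 2k2 + 2k3 + k4): V^p = -0.7148, V^q = 0.8523
step 3: k1 = (0.461425, 0.180079), k2 = (0.404394, 0.039385), k3 = (0.402291, 0.064424), k4 = (0.356709, -0.059700); V <- V + (h/6)(k1 + 2k2 + 2k3 + k4): V^p = -0.6135, V^q = 0.8659
step 4: k1 = (0.355950, -0.058263), k2 = (0.318722, -0.155021), k3 = (0.316923, -0.136677), k4 = (0.287574, -0.211930); V <- V + (h/6)(k1 + 2k2 + 2k3 + k4): V^p = -0.5337, V^q = 0.8304


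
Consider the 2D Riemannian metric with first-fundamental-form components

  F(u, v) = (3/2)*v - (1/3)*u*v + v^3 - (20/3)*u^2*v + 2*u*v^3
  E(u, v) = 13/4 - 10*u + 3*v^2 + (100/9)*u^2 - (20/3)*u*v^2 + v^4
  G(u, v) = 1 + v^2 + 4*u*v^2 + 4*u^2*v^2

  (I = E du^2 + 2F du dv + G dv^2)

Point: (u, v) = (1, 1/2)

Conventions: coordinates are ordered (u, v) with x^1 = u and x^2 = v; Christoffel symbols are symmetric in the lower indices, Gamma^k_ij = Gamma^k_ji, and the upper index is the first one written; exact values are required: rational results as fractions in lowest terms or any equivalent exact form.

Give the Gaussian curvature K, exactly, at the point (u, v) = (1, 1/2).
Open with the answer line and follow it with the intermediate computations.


Answer: K = -228096/687241

E = 505/144, F = -19/8, G = 13/4, EG - F^2 = 829/144 at the point
E_u = 95/9, E_v = -19/6, F_u = -79/12, F_v = -13/4, G_u = 3, G_v = 9
E_vv = -13/3, F_uv = -73/6, G_uu = 2
Evaluate Brioschi's two determinant matrices M1, M2 and divide by (EG - F^2)^2.
M1 = [[-E_vv/2 + F_uv - G_uu/2, E_u/2, F_u - E_v/2], [F_v - G_u/2, E, F], [G_v/2, F, G]] = [[-11, 95/18, -5], [-19/4, 505/144, -19/8], [9/2, -19/8, 13/4]]; det M1 = -2269/144
M2 = [[0, E_v/2, G_u/2], [E_v/2, E, F], [G_u/2, F, G]] = [[0, -19/12, 3/2], [-19/12, 505/144, -19/8], [3/2, -19/8, 13/4]]; det M2 = -685/144
det M1 - det M2 = -11; K = -11 / (829/144)^2 = -228096/687241


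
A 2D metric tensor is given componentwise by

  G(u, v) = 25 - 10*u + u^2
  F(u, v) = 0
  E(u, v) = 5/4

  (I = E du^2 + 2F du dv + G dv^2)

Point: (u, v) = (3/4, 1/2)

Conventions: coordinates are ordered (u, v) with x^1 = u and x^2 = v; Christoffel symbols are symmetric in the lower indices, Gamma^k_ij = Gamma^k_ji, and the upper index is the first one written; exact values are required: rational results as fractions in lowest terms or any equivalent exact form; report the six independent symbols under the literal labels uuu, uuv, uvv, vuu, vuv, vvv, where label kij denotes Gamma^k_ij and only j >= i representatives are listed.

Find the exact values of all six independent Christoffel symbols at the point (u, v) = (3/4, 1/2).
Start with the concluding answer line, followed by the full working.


Answer: Gamma_uuu = 0, Gamma_uuv = 0, Gamma_uvv = 17/5, Gamma_vuu = 0, Gamma_vuv = -4/17, Gamma_vvv = 0

E = 5/4, F = 0, G = 289/16 at the point
E_u = 0, E_v = 0, F_u = 0, F_v = 0, G_u = -17/2, G_v = 0
EG - F^2 = 1445/64;  g^inv = (64/1445) * [[289/16, 0], [0, 5/4]]
first-kind symbols [ij,l] = (1/2)(d_i g_jl + d_j g_il - d_l g_ij): [uu,u] = E_u/2 = 0, [uu,v] = F_u - E_v/2 = 0, [uv,u] = E_v/2 = 0, [uv,v] = G_u/2 = -17/4, [vv,u] = F_v - G_u/2 = 17/4, [vv,v] = G_v/2 = 0
Gamma^u_ij = (G*[ij,u] - F*[ij,v])/(EG - F^2), Gamma^v_ij = (E*[ij,v] - F*[ij,u])/(EG - F^2)


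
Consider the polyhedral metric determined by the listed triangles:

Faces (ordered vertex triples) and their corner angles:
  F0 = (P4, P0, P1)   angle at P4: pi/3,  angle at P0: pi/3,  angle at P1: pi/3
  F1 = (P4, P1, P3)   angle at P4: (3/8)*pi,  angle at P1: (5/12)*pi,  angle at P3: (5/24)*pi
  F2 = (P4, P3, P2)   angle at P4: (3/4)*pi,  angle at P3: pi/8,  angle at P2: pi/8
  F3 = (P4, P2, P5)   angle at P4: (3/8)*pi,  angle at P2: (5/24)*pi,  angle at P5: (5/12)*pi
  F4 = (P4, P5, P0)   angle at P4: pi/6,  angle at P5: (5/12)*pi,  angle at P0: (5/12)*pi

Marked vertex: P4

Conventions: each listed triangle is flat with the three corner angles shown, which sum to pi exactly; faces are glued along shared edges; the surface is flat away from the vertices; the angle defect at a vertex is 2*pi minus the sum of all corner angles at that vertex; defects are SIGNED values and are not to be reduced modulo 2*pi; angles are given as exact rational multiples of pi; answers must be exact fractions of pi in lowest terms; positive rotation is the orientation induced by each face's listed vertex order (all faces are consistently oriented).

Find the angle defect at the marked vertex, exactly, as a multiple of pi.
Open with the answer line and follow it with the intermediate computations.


Answer: defect(P4) = 0

Sum of corner angles at P4: 2*pi
defect = 2*pi - 2*pi


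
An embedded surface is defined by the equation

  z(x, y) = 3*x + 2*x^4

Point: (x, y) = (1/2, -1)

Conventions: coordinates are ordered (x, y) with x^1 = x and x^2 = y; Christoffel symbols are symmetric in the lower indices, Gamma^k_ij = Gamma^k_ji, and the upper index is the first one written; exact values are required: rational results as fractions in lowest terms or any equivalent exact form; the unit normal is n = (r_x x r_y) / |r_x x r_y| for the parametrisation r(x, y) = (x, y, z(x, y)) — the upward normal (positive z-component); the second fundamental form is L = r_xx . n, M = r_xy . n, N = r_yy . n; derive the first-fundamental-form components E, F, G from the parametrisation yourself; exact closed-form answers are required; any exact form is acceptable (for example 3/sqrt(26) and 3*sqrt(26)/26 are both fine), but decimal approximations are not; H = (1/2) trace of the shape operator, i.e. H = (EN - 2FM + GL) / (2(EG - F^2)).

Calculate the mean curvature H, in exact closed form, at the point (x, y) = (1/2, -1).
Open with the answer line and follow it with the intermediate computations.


Answer: H = 3*sqrt(17)/289

z_x = 4, z_y = 0, z_xx = 6, z_xy = 0, z_yy = 0
E = 17, F = 0, G = 1; answer radicand W^2 = 17
unnormalised second-form numerators: l = 6, m = 0, n = 0; L = l/sqrt(17), and similarly M = m/sqrt(W^2), N = n/sqrt(W^2)
H = (E*n - 2*F*m + G*l) / (2*(EG - F^2)*sqrt(W^2)); E*n - 2*F*m + G*l = 6, EG - F^2 = 17, so H = (3/17)/sqrt(17)


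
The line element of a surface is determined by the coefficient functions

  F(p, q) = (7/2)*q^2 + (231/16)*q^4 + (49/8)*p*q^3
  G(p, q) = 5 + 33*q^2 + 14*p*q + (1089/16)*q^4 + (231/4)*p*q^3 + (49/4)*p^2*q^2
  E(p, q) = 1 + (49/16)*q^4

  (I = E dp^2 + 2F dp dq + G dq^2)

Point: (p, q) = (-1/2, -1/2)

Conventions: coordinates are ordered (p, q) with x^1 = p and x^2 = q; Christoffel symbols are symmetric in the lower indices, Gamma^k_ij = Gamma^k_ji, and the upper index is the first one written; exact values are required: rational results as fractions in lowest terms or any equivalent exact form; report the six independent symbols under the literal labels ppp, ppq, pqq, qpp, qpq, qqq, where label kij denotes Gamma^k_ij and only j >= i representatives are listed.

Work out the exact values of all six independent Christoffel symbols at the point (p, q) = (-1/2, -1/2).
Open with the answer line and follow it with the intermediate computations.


Answer: Gamma_ppp = 0, Gamma_ppq = -98/3273, Gamma_pqq = -560/3273, Gamma_qpp = 0, Gamma_qpq = -1106/3273, Gamma_qqq = -6320/3273

E = 305/256, F = 553/256, G = 6497/256 at the point
E_p = 0, E_q = -49/32, F_p = -49/64, F_q = -833/64, G_p = -553/32, G_q = -395/4
EG - F^2 = 3273/128;  g^inv = (128/3273) * [[6497/256, -553/256], [-553/256, 305/256]]
first-kind symbols [ij,l] = (1/2)(d_i g_jl + d_j g_il - d_l g_ij): [pp,p] = E_p/2 = 0, [pp,q] = F_p - E_q/2 = 0, [pq,p] = E_q/2 = -49/64, [pq,q] = G_p/2 = -553/64, [qq,p] = F_q - G_p/2 = -35/8, [qq,q] = G_q/2 = -395/8
Gamma^p_ij = (G*[ij,p] - F*[ij,q])/(EG - F^2), Gamma^q_ij = (E*[ij,q] - F*[ij,p])/(EG - F^2)


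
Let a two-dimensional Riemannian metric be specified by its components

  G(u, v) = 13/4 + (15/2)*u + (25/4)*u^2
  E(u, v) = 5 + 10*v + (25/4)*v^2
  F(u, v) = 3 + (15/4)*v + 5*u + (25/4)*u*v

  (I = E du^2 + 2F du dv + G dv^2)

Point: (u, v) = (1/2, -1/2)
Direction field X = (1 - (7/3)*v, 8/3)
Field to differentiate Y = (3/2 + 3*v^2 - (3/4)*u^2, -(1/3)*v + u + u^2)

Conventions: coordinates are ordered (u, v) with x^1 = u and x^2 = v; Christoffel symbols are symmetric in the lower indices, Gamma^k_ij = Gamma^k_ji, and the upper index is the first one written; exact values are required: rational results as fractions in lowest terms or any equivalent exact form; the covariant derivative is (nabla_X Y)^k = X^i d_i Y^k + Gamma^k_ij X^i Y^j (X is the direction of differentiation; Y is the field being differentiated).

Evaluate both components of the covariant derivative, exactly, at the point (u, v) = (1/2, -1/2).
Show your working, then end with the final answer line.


E = 25/16, F = 33/16, G = 137/16 at the point
E_u = 0, E_v = 15/4, F_u = 15/8, F_v = 55/8, G_u = 55/4, G_v = 0
EG - F^2 = 73/8;  g^inv = (8/73) * [[137/16, -33/16], [-33/16, 25/16]]
first-kind symbols [ij,l] = (1/2)(d_i g_jl + d_j g_il - d_l g_ij): [uu,u] = E_u/2 = 0, [uu,v] = F_u - E_v/2 = 0, [uv,u] = E_v/2 = 15/8, [uv,v] = G_u/2 = 55/8, [vv,u] = F_v - G_u/2 = 0, [vv,v] = G_v/2 = 0
Gamma^u_ij = (G*[ij,u] - F*[ij,v])/(EG - F^2), Gamma^v_ij = (E*[ij,v] - F*[ij,u])/(EG - F^2)
Gamma_uuu = 0, Gamma_uuv = 15/73, Gamma_uvv = 0, Gamma_vuu = 0, Gamma_vuv = 55/73, Gamma_vvv = 0
X = (13/6, 8/3), Y = (33/16, 11/12) at the point

Answer: (nabla_X Y)^u = -1771/219, (nabla_X Y)^v = 47749/5256


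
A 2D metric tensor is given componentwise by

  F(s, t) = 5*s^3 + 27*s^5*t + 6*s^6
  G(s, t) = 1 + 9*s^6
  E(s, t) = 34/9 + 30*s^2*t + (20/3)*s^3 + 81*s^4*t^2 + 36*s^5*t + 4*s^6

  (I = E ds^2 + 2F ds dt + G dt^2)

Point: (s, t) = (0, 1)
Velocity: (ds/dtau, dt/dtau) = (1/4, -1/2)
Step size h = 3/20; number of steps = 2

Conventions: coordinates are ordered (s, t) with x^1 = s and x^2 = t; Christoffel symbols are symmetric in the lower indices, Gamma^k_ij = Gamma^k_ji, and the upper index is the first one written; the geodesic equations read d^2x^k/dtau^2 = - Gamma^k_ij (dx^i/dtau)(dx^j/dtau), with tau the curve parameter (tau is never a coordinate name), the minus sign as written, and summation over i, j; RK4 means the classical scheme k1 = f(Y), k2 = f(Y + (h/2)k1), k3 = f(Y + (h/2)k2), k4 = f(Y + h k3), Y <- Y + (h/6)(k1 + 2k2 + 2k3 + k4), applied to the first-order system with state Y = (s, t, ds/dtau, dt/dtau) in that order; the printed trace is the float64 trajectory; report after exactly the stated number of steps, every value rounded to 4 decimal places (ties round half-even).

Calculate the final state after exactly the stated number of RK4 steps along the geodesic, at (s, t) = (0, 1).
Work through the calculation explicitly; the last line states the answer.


f(Y) = (ds/dtau, dt/dtau, -Gamma^s_ij Y'^i Y'^j, -Gamma^t_ij Y'^i Y'^j) with the Gammas evaluated at the stage position; h = 0.150000; intermediate values shown to 6 dp
step 0: s = 0.0000, t = 1.0000, ds/dtau = 0.2500, dt/dtau = -0.5000
step 1:
  k1: at (s, t) = (0.000000, 1.000000), (ds/dtau, dt/dtau) = (0.250000, -0.500000); Gamma_sss = 0.000000, Gamma_sst = 0.000000, Gamma_stt = 0.000000, Gamma_tss = 0.000000, Gamma_tst = 0.000000, Gamma_ttt = 0.000000; k1 = (0.250000, -0.500000, 0.000000, 0.000000)
  k2: at (s, t) = (0.018750, 0.962500), (ds/dtau, dt/dtau) = (0.250000, -0.500000); Gamma_sss = 0.144119, Gamma_sst = 0.001395, Gamma_stt = 0.000000, Gamma_tss = 0.000002, Gamma_tst = 0.000000, Gamma_ttt = 0.000000; k2 = (0.250000, -0.500000, -0.008659, 0.000000)
  k3: at (s, t) = (0.018750, 0.962500), (ds/dtau, dt/dtau) = (0.249351, -0.500000); Gamma_sss = 0.144119, Gamma_sst = 0.001395, Gamma_stt = 0.000000, Gamma_tss = 0.000002, Gamma_tst = 0.000000, Gamma_ttt = 0.000000; k3 = (0.249351, -0.500000, -0.008613, 0.000000)
  k4: at (s, t) = (0.037403, 0.925000), (ds/dtau, dt/dtau) = (0.248708, -0.500000); Gamma_sss = 0.277523, Gamma_sst = 0.005536, Gamma_stt = 0.000000, Gamma_tss = 0.000026, Gamma_tst = 0.000001, Gamma_ttt = 0.000000; k4 = (0.248708, -0.500000, -0.015789, -0.000001)
  Y <- Y + (h/6)(k1 + 2k2 + 2k3 + k4): s = 0.0374, t = 0.9250, ds/dtau = 0.2487, dt/dtau = -0.5000
step 2:
  k1: at (s, t) = (0.037435, 0.925000), (ds/dtau, dt/dtau) = (0.248742, -0.500000); Gamma_sss = 0.277767, Gamma_sst = 0.005546, Gamma_stt = 0.000000, Gamma_tss = 0.000026, Gamma_tst = 0.000001, Gamma_ttt = 0.000000; k1 = (0.248742, -0.500000, -0.015807, -0.000001)
  k2: at (s, t) = (0.056091, 0.887500), (ds/dtau, dt/dtau) = (0.247556, -0.500000); Gamma_sss = 0.400737, Gamma_sst = 0.012402, Gamma_stt = 0.000000, Gamma_tss = 0.000125, Gamma_tst = 0.000004, Gamma_ttt = 0.000000; k2 = (0.247556, -0.500000, -0.021489, -0.000007)
  k3: at (s, t) = (0.056002, 0.887500), (ds/dtau, dt/dtau) = (0.247130, -0.500001); Gamma_sss = 0.400098, Gamma_sst = 0.012363, Gamma_stt = 0.000000, Gamma_tss = 0.000125, Gamma_tst = 0.000004, Gamma_ttt = 0.000000; k3 = (0.247130, -0.500001, -0.021380, -0.000007)
  k4: at (s, t) = (0.074505, 0.850000), (ds/dtau, dt/dtau) = (0.245535, -0.500001); Gamma_sss = 0.511262, Gamma_sst = 0.021771, Gamma_stt = 0.000000, Gamma_tss = 0.000371, Gamma_tst = 0.000016, Gamma_ttt = 0.000000; k4 = (0.245535, -0.500001, -0.025477, -0.000018)
  Y <- Y + (h/6)(k1 + 2k2 + 2k3 + k4): s = 0.0745, t = 0.8500, ds/dtau = 0.2456, dt/dtau = -0.5000

Answer: s = 0.0745, t = 0.8500, ds/dtau = 0.2456, dt/dtau = -0.5000


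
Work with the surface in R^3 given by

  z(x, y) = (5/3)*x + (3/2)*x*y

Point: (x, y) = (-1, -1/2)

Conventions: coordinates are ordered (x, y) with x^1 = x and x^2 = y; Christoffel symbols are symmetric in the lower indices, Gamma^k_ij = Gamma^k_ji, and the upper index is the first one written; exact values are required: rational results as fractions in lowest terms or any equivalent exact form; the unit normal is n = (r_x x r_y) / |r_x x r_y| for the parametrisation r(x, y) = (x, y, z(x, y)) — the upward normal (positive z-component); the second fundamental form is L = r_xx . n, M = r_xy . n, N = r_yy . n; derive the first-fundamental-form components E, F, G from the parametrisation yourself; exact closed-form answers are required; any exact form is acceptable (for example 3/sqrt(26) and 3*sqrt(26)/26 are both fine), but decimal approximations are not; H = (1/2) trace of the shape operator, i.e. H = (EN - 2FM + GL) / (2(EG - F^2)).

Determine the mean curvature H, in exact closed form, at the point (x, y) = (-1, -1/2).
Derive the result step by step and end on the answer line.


z_x = 11/12, z_y = -3/2, z_xx = 0, z_xy = 3/2, z_yy = 0
E = 265/144, F = -11/8, G = 13/4; answer radicand W^2 = 589/144
unnormalised second-form numerators: l = 0, m = 3/2, n = 0; L = l/sqrt(589/144), and similarly M = m/sqrt(W^2), N = n/sqrt(W^2)
H = (E*n - 2*F*m + G*l) / (2*(EG - F^2)*sqrt(W^2)); E*n - 2*F*m + G*l = 33/8, EG - F^2 = 589/144, so H = (297/589)/sqrt(589/144)

Answer: H = 3564*sqrt(589)/346921


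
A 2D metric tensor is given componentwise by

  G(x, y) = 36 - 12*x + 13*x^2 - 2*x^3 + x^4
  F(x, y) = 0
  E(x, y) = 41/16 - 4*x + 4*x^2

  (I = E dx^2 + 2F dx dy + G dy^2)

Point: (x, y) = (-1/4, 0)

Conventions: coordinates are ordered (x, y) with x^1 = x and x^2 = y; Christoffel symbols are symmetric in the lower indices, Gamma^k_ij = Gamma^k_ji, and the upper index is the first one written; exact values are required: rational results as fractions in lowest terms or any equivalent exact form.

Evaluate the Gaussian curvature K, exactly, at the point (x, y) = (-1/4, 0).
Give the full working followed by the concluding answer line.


E = 61/16, F = 0, G = 10201/256, EG - F^2 = 622261/4096 at the point
E_x = -6, E_y = 0, F_x = 0, F_y = 0, G_x = -303/16, G_y = 0
E_yy = 0, F_xy = 0, G_xx = 119/4
Evaluate Brioschi's two determinant matrices M1, M2 and divide by (EG - F^2)^2.
M1 = [[-E_yy/2 + F_xy - G_xx/2, E_x/2, F_x - E_y/2], [F_y - G_x/2, E, F], [G_y/2, F, G]] = [[-119/8, -3, 0], [303/32, 61/16, 0], [0, 0, 10201/256]]; det M1 = -36958223/32768
M2 = [[0, E_y/2, G_x/2], [E_y/2, E, F], [G_x/2, F, G]] = [[0, 0, -303/32], [0, 61/16, 0], [-303/32, 0, 10201/256]]; det M2 = -5600349/16384
det M1 - det M2 = -25757525/32768; K = -25757525/32768 / (622261/4096)^2 = -12800/375821

Answer: K = -12800/375821


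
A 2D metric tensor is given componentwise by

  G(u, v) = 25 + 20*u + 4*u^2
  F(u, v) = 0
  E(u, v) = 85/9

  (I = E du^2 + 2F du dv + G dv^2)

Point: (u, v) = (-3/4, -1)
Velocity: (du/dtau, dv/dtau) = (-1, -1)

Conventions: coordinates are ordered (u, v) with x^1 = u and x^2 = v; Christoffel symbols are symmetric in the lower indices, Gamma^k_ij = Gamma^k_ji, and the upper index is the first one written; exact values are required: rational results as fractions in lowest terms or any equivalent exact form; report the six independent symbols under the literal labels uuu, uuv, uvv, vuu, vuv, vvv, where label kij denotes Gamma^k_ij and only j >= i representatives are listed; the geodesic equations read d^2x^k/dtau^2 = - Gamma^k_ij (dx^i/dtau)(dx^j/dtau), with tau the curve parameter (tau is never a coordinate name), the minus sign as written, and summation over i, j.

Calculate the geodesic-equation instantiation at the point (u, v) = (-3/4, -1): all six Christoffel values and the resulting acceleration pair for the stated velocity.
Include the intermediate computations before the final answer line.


E = 85/9, F = 0, G = 49/4 at the point
E_u = 0, E_v = 0, F_u = 0, F_v = 0, G_u = 14, G_v = 0
EG - F^2 = 4165/36;  g^inv = (36/4165) * [[49/4, 0], [0, 85/9]]
first-kind symbols [ij,l] = (1/2)(d_i g_jl + d_j g_il - d_l g_ij): [uu,u] = E_u/2 = 0, [uu,v] = F_u - E_v/2 = 0, [uv,u] = E_v/2 = 0, [uv,v] = G_u/2 = 7, [vv,u] = F_v - G_u/2 = -7, [vv,v] = G_v/2 = 0
Gamma^u_ij = (G*[ij,u] - F*[ij,v])/(EG - F^2), Gamma^v_ij = (E*[ij,v] - F*[ij,u])/(EG - F^2)
Gamma_uuu = 0, Gamma_uuv = 0, Gamma_uvv = -63/85, Gamma_vuu = 0, Gamma_vuv = 4/7, Gamma_vvv = 0
d^2u/dtau^2 = -(Gamma_uuu*(-1)^2 + 2*Gamma_uuv*(-1)*(-1) + Gamma_uvv*(-1)^2) = 63/85
d^2v/dtau^2 = -(Gamma_vuu*(-1)^2 + 2*Gamma_vuv*(-1)*(-1) + Gamma_vvv*(-1)^2) = -8/7

Answer: Gamma_uuu = 0, Gamma_uuv = 0, Gamma_uvv = -63/85, Gamma_vuu = 0, Gamma_vuv = 4/7, Gamma_vvv = 0; accelerations (d^2u/dtau^2, d^2v/dtau^2) = (63/85, -8/7)


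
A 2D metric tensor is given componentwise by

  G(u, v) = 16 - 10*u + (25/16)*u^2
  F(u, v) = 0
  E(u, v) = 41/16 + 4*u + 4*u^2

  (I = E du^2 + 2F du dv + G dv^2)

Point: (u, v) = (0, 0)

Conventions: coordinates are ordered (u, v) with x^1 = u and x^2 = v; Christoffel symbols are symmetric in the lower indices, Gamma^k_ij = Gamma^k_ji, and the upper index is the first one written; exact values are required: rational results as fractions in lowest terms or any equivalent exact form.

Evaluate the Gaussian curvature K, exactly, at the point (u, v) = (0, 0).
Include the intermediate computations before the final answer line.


E = 41/16, F = 0, G = 16, EG - F^2 = 41 at the point
E_u = 4, E_v = 0, F_u = 0, F_v = 0, G_u = -10, G_v = 0
E_vv = 0, F_uv = 0, G_uu = 25/8
Compute both Brioschi determinants and normalise by (EG - F^2)^2.
M1 = [[-E_vv/2 + F_uv - G_uu/2, E_u/2, F_u - E_v/2], [F_v - G_u/2, E, F], [G_v/2, F, G]] = [[-25/16, 2, 0], [5, 41/16, 0], [0, 0, 16]]; det M1 = -3585/16
M2 = [[0, E_v/2, G_u/2], [E_v/2, E, F], [G_u/2, F, G]] = [[0, 0, -5], [0, 41/16, 0], [-5, 0, 16]]; det M2 = -1025/16
det M1 - det M2 = -160; K = -160 / (41)^2 = -160/1681

Answer: K = -160/1681


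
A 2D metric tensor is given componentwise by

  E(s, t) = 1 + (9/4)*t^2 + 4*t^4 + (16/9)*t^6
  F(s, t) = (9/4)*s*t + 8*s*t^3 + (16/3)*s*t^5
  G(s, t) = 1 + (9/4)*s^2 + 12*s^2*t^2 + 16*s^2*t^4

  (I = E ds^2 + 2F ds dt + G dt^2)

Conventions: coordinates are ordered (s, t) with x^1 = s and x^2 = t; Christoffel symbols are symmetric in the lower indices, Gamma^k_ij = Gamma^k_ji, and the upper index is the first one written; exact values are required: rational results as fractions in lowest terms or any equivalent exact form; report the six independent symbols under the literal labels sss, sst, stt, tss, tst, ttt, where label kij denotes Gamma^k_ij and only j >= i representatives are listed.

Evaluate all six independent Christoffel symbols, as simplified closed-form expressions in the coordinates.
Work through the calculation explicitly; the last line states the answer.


E = 1 + (9/4)*t^2 + 4*t^4 + (16/9)*t^6; F = (9/4)*s*t + 8*s*t^3 + (16/3)*s*t^5; G = 1 + (9/4)*s^2 + 12*s^2*t^2 + 16*s^2*t^4
Gamma^k_ij = (1/2) g^{kl} (d_i g_jl + d_j g_il - d_l g_ij), with g^inv = (1/(EG-F^2)) [[G, -F], [-F, E]]
first partials: E_s = 0, E_t = (9/2)*t + 16*t^3 + (32/3)*t^5, F_s = (9/4)*t + 8*t^3 + (16/3)*t^5, F_t = (9/4)*s + 24*s*t^2 + (80/3)*s*t^4, G_s = (9/2)*s + 24*s*t^2 + 32*s*t^4, G_t = 24*s^2*t + 64*s^2*t^3
D = EG - F^2 = 1 + (9/4)*t^2 + (9/4)*s^2 + 4*t^4 + 12*s^2*t^2 + (16/9)*t^6 + 16*s^2*t^4
expanded: Gamma^s_ss = (G E_s - 2F F_s + F E_t)/(2D), Gamma^s_st = (G E_t - F G_s)/(2D), Gamma^s_tt = (2G F_t - G G_s - F G_t)/(2D), Gamma^t_ss = (2E F_s - E E_t - F E_s)/(2D), Gamma^t_st = (E G_s - F E_t)/(2D), Gamma^t_tt = (E G_t - 2F F_t + F G_s)/(2D); substitute and cancel common factors

Answer: Gamma_sss = 0, Gamma_sst = (192*t^5 + 288*t^3 + 81*t)/(576*s^2*t^4 + 432*s^2*t^2 + 81*s^2 + 64*t^6 + 144*t^4 + 81*t^2 + 36), Gamma_stt = (384*s*t^4 + 432*s*t^2)/(576*s^2*t^4 + 432*s^2*t^2 + 81*s^2 + 64*t^6 + 144*t^4 + 81*t^2 + 36), Gamma_tss = 0, Gamma_tst = (576*s*t^4 + 432*s*t^2 + 81*s)/(576*s^2*t^4 + 432*s^2*t^2 + 81*s^2 + 64*t^6 + 144*t^4 + 81*t^2 + 36), Gamma_ttt = (1152*s^2*t^3 + 432*s^2*t)/(576*s^2*t^4 + 432*s^2*t^2 + 81*s^2 + 64*t^6 + 144*t^4 + 81*t^2 + 36)


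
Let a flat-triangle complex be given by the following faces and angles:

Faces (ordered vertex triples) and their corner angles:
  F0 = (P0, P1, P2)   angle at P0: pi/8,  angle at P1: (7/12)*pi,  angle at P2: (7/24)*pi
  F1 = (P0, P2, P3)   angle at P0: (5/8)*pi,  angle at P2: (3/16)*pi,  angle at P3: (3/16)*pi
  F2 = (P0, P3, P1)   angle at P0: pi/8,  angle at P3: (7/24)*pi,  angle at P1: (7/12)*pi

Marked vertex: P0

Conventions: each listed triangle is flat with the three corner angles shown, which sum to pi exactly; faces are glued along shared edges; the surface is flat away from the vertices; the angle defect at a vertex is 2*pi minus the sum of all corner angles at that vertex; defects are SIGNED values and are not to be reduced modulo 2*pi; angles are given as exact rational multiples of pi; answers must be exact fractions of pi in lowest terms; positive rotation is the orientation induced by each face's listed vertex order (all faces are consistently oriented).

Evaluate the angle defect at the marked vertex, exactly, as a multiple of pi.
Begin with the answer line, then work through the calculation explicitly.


Answer: defect(P0) = (9/8)*pi

Sum of corner angles at P0: (7/8)*pi
defect = 2*pi - (7/8)*pi


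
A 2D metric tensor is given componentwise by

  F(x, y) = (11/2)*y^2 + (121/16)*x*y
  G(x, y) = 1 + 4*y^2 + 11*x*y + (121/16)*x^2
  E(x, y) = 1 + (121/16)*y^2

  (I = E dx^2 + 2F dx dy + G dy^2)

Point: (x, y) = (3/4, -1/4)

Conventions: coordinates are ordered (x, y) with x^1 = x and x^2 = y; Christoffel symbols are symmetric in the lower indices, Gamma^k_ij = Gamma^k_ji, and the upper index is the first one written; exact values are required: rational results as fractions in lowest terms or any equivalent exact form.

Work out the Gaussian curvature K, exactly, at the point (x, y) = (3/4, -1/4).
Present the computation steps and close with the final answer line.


E = 377/256, F = -275/256, G = 881/256, EG - F^2 = 501/128 at the point
E_x = 0, E_y = -121/32, F_x = -121/64, F_y = 187/64, G_x = 275/32, G_y = 25/4
E_yy = 121/8, F_xy = 121/16, G_xx = 121/8
Using the Brioschi determinant formula for K from the metric derivatives:
M1 = [[-E_yy/2 + F_xy - G_xx/2, E_x/2, F_x - E_y/2], [F_y - G_x/2, E, F], [G_y/2, F, G]] = [[-121/16, 0, 0], [-11/8, 377/256, -275/256], [25/8, -275/256, 881/256]]; det M1 = -60621/2048
M2 = [[0, E_y/2, G_x/2], [E_y/2, E, F], [G_x/2, F, G]] = [[0, -121/64, 275/64], [-121/64, 377/256, -275/256], [275/64, -275/256, 881/256]]; det M2 = -45133/2048
det M1 - det M2 = -121/16; K = -121/16 / (501/128)^2 = -123904/251001

Answer: K = -123904/251001


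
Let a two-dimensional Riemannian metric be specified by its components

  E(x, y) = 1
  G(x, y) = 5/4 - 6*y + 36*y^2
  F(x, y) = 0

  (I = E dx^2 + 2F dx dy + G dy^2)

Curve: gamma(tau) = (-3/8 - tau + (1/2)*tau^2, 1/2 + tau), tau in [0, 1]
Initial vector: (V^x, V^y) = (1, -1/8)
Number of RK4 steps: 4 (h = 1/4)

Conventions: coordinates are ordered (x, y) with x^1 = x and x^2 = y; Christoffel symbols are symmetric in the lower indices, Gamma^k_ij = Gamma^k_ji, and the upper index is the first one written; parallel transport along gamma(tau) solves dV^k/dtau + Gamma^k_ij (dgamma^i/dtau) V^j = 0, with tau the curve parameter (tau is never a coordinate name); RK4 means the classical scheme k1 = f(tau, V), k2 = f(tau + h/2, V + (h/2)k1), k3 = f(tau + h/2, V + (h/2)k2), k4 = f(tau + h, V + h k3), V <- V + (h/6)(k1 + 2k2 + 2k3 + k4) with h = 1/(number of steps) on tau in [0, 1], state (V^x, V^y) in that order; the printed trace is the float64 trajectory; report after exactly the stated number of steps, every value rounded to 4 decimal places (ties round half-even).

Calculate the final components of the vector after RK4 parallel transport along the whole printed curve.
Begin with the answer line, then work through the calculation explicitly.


Answer: V^x = 1.0000, V^y = -0.0393

gamma'(tau) = (-1 + tau, 1); f(tau, V)^k = -Gamma^k_ij(gamma(tau)) gamma'^i(tau) V^j; h = 1/4; intermediate values shown to 6 dp
curve data and Christoffel symbols at the stage parameters:
  tau = 0.000000: gamma = (-0.375000, 0.500000), gamma' = (-1.000000, 1.000000); Gamma_xxx = 0.000000, Gamma_xxy = 0.000000, Gamma_xyy = 0.000000, Gamma_yxx = 0.000000, Gamma_yxy = 0.000000, Gamma_yyy = 2.068966
  tau = 0.125000: gamma = (-0.492188, 0.625000), gamma' = (-0.875000, 1.000000); Gamma_xxx = 0.000000, Gamma_xxy = 0.000000, Gamma_xyy = 0.000000, Gamma_yxx = 0.000000, Gamma_yxy = 0.000000, Gamma_yyy = 1.686486
  tau = 0.250000: gamma = (-0.593750, 0.750000), gamma' = (-0.750000, 1.000000); Gamma_xxx = 0.000000, Gamma_xxy = 0.000000, Gamma_xyy = 0.000000, Gamma_yxx = 0.000000, Gamma_yxy = 0.000000, Gamma_yyy = 1.411765
  tau = 0.375000: gamma = (-0.679688, 0.875000), gamma' = (-0.625000, 1.000000); Gamma_xxx = 0.000000, Gamma_xxy = 0.000000, Gamma_xyy = 0.000000, Gamma_yxx = 0.000000, Gamma_yxy = 0.000000, Gamma_yyy = 1.209549
  tau = 0.500000: gamma = (-0.750000, 1.000000), gamma' = (-0.500000, 1.000000); Gamma_xxx = 0.000000, Gamma_xxy = 0.000000, Gamma_xyy = 0.000000, Gamma_yxx = 0.000000, Gamma_yxy = 0.000000, Gamma_yyy = 1.056000
  tau = 0.625000: gamma = (-0.804688, 1.125000), gamma' = (-0.375000, 1.000000); Gamma_xxx = 0.000000, Gamma_xxy = 0.000000, Gamma_xyy = 0.000000, Gamma_yxx = 0.000000, Gamma_yxy = 0.000000, Gamma_yyy = 0.936037
  tau = 0.750000: gamma = (-0.843750, 1.250000), gamma' = (-0.250000, 1.000000); Gamma_xxx = 0.000000, Gamma_xxy = 0.000000, Gamma_xyy = 0.000000, Gamma_yxx = 0.000000, Gamma_yxy = 0.000000, Gamma_yyy = 0.840000
  tau = 0.875000: gamma = (-0.867188, 1.375000), gamma' = (-0.125000, 1.000000); Gamma_xxx = 0.000000, Gamma_xxy = 0.000000, Gamma_xyy = 0.000000, Gamma_yxx = 0.000000, Gamma_yxy = 0.000000, Gamma_yyy = 0.761515
  tau = 1.000000: gamma = (-0.875000, 1.500000), gamma' = (0.000000, 1.000000); Gamma_xxx = 0.000000, Gamma_xxy = 0.000000, Gamma_xyy = 0.000000, Gamma_yxx = 0.000000, Gamma_yxy = 0.000000, Gamma_yyy = 0.696246
step 0: V^x = 1.0000, V^y = -0.1250
step 1: k1 = (0.000000, 0.258621), k2 = (0.000000, 0.156291), k3 = (0.000000, 0.177863), k4 = (0.000000, 0.113695); V <- V + (h/6)(k1 + 2k2 + 2k3 + k4): V^x = 1.0000, V^y = -0.0816
step 2: k1 = (0.000000, 0.115257), k2 = (0.000000, 0.081322), k3 = (0.000000, 0.086453), k4 = (0.000000, 0.063389); V <- V + (h/6)(k1 + 2k2 + 2k3 + k4): V^x = 1.0000, V^y = -0.0602
step 3: k1 = (0.000000, 0.063588), k2 = (0.000000, 0.048924), k3 = (0.000000, 0.050640), k4 = (0.000000, 0.039947); V <- V + (h/6)(k1 + 2k2 + 2k3 + k4): V^x = 1.0000, V^y = -0.0476
step 4: k1 = (0.000000, 0.039988), k2 = (0.000000, 0.032445), k3 = (0.000000, 0.033163), k4 = (0.000000, 0.027372); V <- V + (h/6)(k1 + 2k2 + 2k3 + k4): V^x = 1.0000, V^y = -0.0393


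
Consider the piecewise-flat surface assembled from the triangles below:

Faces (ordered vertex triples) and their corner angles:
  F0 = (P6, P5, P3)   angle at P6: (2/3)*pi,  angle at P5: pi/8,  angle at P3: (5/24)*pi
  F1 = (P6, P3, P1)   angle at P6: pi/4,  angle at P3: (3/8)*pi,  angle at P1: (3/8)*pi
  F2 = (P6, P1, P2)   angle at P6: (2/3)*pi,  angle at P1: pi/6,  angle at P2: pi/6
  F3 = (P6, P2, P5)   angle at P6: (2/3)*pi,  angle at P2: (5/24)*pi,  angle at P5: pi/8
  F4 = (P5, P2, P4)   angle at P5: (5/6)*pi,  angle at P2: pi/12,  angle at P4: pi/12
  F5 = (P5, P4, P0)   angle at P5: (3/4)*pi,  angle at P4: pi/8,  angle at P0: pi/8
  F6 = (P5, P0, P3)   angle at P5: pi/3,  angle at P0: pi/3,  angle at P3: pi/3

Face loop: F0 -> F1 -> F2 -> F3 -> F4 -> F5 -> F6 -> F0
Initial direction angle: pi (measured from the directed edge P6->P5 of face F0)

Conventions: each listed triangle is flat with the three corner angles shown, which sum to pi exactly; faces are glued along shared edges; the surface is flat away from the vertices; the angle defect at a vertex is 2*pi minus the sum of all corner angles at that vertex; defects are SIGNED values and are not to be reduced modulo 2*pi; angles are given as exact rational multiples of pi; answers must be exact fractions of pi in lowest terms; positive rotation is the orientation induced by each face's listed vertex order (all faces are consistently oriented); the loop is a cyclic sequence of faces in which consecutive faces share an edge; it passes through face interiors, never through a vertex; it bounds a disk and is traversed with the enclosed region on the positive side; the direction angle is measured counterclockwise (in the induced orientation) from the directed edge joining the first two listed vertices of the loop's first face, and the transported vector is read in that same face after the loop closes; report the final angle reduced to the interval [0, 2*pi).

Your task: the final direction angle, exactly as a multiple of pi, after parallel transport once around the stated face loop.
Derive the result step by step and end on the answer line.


enclosed vertex P5: corner angles sum to (13/6)*pi, defect = 2*pi - (13/6)*pi = -pi/6
enclosed vertex P6: corner angles sum to (9/4)*pi, defect = 2*pi - (9/4)*pi = -pi/4
holonomy = initial angle + sum of enclosed defects (mod 2*pi), positive in the induced orientation
final angle = pi - (5/12)*pi = (7/12)*pi (mod 2*pi)

Answer: final direction angle = (7/12)*pi
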